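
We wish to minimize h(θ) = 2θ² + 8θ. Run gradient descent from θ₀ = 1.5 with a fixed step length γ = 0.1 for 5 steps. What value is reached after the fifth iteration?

h′(θ) = 4θ + 8
Step 1: h′(1.5) = 14; θ₁ = 1.5 − 0.1·14 = 0.1
Step 2: h′(0.1) = 8.4; θ₂ = 0.1 − 0.1·8.4 = -0.74
Step 3: h′(-0.74) = 5.04; θ₃ = -0.74 − 0.1·5.04 = -1.244
Step 4: h′(-1.244) = 3.024; θ₄ = -1.244 − 0.1·3.024 = -1.5464
Step 5: h′(-1.5464) = 1.8144; θ₅ = -1.5464 − 0.1·1.8144 = -1.72784

-1.72784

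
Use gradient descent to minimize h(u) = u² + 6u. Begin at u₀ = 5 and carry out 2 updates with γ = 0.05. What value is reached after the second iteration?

3.48

h′(u) = 2u + 6
u₁ = 5 − 0.05·16 = 4.2
u₂ = 4.2 − 0.05·14.4 = 3.48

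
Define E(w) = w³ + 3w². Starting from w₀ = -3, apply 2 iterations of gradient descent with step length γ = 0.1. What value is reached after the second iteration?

-6.123

E′(w) = 3w² + 6w
w₁ = -3 − 0.1·9 = -3.9
w₂ = -3.9 − 0.1·22.23 = -6.123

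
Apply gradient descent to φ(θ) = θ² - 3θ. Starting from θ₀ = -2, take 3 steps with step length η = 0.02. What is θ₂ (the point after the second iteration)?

φ′(θ) = 2θ - 3
θ₁ = -2 − 0.02·(-7) = -1.86
θ₂ = -1.86 − 0.02·(-6.72) = -1.7256

-1.7256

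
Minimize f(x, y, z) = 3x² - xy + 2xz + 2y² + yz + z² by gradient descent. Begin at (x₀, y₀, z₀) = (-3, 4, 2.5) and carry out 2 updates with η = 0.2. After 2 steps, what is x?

-0.9

∇f = (6x - y + 2z, -x + 4y + z, 2x + y + 2z)
(x₁, y₁, z₁) = (-3, 4, 2.5) − 0.2·(-17, 21.5, 3) = (0.4, -0.3, 1.9)
(x₂, y₂, z₂) = (0.4, -0.3, 1.9) − 0.2·(6.5, 0.3, 4.3) = (-0.9, -0.36, 1.04)
x = -0.9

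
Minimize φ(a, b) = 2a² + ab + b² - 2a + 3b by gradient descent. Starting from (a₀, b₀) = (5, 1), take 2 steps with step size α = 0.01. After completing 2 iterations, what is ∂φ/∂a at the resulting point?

∇φ = (4a + b - 2, a + 2b + 3)
Step 1: at (5, 1), ∇φ = (19, 10) → (5, 1) − 0.01·(19, 10) = (4.81, 0.9)
Step 2: at (4.81, 0.9), ∇φ = (18.14, 9.61) → (4.81, 0.9) − 0.01·(18.14, 9.61) = (4.6286, 0.8039)
∂φ/∂a at (4.6286, 0.8039) = 17.3183

17.3183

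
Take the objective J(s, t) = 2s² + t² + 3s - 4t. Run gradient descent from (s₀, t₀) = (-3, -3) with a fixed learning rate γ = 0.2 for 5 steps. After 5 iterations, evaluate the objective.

-4.9738335232

∇J = (4s + 3, 2t - 4)
(s₁, t₁) = (-3, -3) − 0.2·(-9, -10) = (-1.2, -1)
(s₂, t₂) = (-1.2, -1) − 0.2·(-1.8, -6) = (-0.84, 0.2)
(s₃, t₃) = (-0.84, 0.2) − 0.2·(-0.36, -3.6) = (-0.768, 0.92)
(s₄, t₄) = (-0.768, 0.92) − 0.2·(-0.072, -2.16) = (-0.7536, 1.352)
(s₅, t₅) = (-0.7536, 1.352) − 0.2·(-0.0144, -1.296) = (-0.75072, 1.6112)
J(-0.75072, 1.6112) = -4.9738335232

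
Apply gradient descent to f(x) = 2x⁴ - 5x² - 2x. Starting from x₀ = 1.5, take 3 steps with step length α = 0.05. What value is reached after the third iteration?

f′(x) = 8x³ - 10x - 2
x₁ = 1.5 − 0.05·10 = 1
x₂ = 1 − 0.05·(-4) = 1.2
x₃ = 1.2 − 0.05·(-0.176) = 1.2088

1.2088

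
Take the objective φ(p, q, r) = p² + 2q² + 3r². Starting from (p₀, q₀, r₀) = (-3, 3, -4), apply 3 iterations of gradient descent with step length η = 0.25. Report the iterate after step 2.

(-0.75, 0, -1)

∇φ = (2p, 4q, 6r)
(p₁, q₁, r₁) = (-3, 3, -4) − 0.25·(-6, 12, -24) = (-1.5, 0, 2)
(p₂, q₂, r₂) = (-1.5, 0, 2) − 0.25·(-3, 0, 12) = (-0.75, 0, -1)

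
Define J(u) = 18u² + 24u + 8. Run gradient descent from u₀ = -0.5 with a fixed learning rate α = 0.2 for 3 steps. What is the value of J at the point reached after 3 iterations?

28400.117792

J′(u) = 36u + 24
u₁ = -0.5 − 0.2·6 = -1.7
u₂ = -1.7 − 0.2·(-37.2) = 5.74
u₃ = 5.74 − 0.2·230.64 = -40.388
J(-40.388) = 28400.117792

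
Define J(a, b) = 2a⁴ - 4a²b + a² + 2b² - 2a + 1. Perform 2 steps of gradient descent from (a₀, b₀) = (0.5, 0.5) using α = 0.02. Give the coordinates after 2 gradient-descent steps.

∇J = (8a³ - 8ab + 2a - 2, -4a² + 4b)
(a₁, b₁) = (0.5, 0.5) − 0.02·(-2, 1) = (0.54, 0.48)
(a₂, b₂) = (0.54, 0.48) − 0.02·(-1.733888, 0.7536) = (0.57467776, 0.464928)

(0.57467776, 0.464928)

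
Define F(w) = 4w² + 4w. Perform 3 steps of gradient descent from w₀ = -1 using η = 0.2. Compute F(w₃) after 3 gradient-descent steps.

F′(w) = 8w + 4
Step 1: F′(-1) = -4; w₁ = -1 − 0.2·(-4) = -0.2
Step 2: F′(-0.2) = 2.4; w₂ = -0.2 − 0.2·2.4 = -0.68
Step 3: F′(-0.68) = -1.44; w₃ = -0.68 − 0.2·(-1.44) = -0.392
F(-0.392) = -0.953344

-0.953344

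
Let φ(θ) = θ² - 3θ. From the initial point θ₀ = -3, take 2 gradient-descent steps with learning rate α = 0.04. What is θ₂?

φ′(θ) = 2θ - 3
Step 1: φ′(-3) = -9; θ₁ = -3 − 0.04·(-9) = -2.64
Step 2: φ′(-2.64) = -8.28; θ₂ = -2.64 − 0.04·(-8.28) = -2.3088

-2.3088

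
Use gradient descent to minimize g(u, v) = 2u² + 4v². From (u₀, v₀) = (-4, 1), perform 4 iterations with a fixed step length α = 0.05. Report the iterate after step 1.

(-3.2, 0.6)

∇g = (4u, 8v)
(u₁, v₁) = (-4, 1) − 0.05·(-16, 8) = (-3.2, 0.6)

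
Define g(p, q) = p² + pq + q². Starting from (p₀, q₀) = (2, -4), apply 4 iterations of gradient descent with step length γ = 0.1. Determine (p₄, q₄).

∇g = (2p + q, p + 2q)
(p₁, q₁) = (2, -4) − 0.1·(0, -6) = (2, -3.4)
(p₂, q₂) = (2, -3.4) − 0.1·(0.6, -4.8) = (1.94, -2.92)
(p₃, q₃) = (1.94, -2.92) − 0.1·(0.96, -3.9) = (1.844, -2.53)
(p₄, q₄) = (1.844, -2.53) − 0.1·(1.158, -3.216) = (1.7282, -2.2084)

(1.7282, -2.2084)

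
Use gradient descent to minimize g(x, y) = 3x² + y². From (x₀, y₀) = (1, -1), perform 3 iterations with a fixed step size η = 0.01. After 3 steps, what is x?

0.830584

∇g = (6x, 2y)
Step 1: at (1, -1), ∇g = (6, -2) → (1, -1) − 0.01·(6, -2) = (0.94, -0.98)
Step 2: at (0.94, -0.98), ∇g = (5.64, -1.96) → (0.94, -0.98) − 0.01·(5.64, -1.96) = (0.8836, -0.9604)
Step 3: at (0.8836, -0.9604), ∇g = (5.3016, -1.9208) → (0.8836, -0.9604) − 0.01·(5.3016, -1.9208) = (0.830584, -0.941192)
x = 0.830584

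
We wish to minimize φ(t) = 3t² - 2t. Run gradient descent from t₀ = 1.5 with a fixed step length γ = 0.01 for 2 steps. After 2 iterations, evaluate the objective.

2.85472492

φ′(t) = 6t - 2
Step 1: φ′(1.5) = 7; t₁ = 1.5 − 0.01·7 = 1.43
Step 2: φ′(1.43) = 6.58; t₂ = 1.43 − 0.01·6.58 = 1.3642
φ(1.3642) = 2.85472492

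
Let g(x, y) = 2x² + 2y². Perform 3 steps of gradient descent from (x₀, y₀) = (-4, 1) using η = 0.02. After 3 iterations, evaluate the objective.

∇g = (4x, 4y)
Step 1: at (-4, 1), ∇g = (-16, 4) → (-4, 1) − 0.02·(-16, 4) = (-3.68, 0.92)
Step 2: at (-3.68, 0.92), ∇g = (-14.72, 3.68) → (-3.68, 0.92) − 0.02·(-14.72, 3.68) = (-3.3856, 0.8464)
Step 3: at (-3.3856, 0.8464), ∇g = (-13.5424, 3.3856) → (-3.3856, 0.8464) − 0.02·(-13.5424, 3.3856) = (-3.114752, 0.778688)
g(-3.114752, 0.778688) = 20.616070045696

20.616070045696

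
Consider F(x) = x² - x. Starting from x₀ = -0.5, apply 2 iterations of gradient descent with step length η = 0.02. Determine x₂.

-0.4216

F′(x) = 2x - 1
Step 1: F′(-0.5) = -2; x₁ = -0.5 − 0.02·(-2) = -0.46
Step 2: F′(-0.46) = -1.92; x₂ = -0.46 − 0.02·(-1.92) = -0.4216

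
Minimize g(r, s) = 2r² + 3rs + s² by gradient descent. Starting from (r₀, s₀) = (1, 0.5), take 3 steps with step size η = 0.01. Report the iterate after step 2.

(0.8934, 0.42245)

∇g = (4r + 3s, 3r + 2s)
(r₁, s₁) = (1, 0.5) − 0.01·(5.5, 4) = (0.945, 0.46)
(r₂, s₂) = (0.945, 0.46) − 0.01·(5.16, 3.755) = (0.8934, 0.42245)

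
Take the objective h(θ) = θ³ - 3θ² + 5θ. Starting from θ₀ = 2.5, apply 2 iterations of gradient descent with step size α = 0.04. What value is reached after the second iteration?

1.9113

h′(θ) = 3θ² - 6θ + 5
Step 1: h′(2.5) = 8.75; θ₁ = 2.5 − 0.04·8.75 = 2.15
Step 2: h′(2.15) = 5.9675; θ₂ = 2.15 − 0.04·5.9675 = 1.9113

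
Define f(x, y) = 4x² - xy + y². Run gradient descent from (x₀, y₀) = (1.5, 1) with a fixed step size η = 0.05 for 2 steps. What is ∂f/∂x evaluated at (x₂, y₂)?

4.025

∇f = (8x - y, -x + 2y)
(x₁, y₁) = (1.5, 1) − 0.05·(11, 0.5) = (0.95, 0.975)
(x₂, y₂) = (0.95, 0.975) − 0.05·(6.625, 1) = (0.61875, 0.925)
∂f/∂x at (0.61875, 0.925) = 4.025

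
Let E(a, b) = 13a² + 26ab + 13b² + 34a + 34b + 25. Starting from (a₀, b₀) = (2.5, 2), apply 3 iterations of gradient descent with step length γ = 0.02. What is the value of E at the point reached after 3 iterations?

∇E = (26a + 26b + 34, 26a + 26b + 34)
(a₁, b₁) = (2.5, 2) − 0.02·(151, 151) = (-0.52, -1.02)
(a₂, b₂) = (-0.52, -1.02) − 0.02·(-6.04, -6.04) = (-0.3992, -0.8992)
(a₃, b₃) = (-0.3992, -0.8992) − 0.02·(0.2416, 0.2416) = (-0.404032, -0.904032)
E(-0.404032, -0.904032) = 2.769232565248

2.769232565248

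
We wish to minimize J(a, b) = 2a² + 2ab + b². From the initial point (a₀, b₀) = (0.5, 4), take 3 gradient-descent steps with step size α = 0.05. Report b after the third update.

∇J = (4a + 2b, 2a + 2b)
(a₁, b₁) = (0.5, 4) − 0.05·(10, 9) = (0, 3.55)
(a₂, b₂) = (0, 3.55) − 0.05·(7.1, 7.1) = (-0.355, 3.195)
(a₃, b₃) = (-0.355, 3.195) − 0.05·(4.97, 5.68) = (-0.6035, 2.911)
b = 2.911

2.911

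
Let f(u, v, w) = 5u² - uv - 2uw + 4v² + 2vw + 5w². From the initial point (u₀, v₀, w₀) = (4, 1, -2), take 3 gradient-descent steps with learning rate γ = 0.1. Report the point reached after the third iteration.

∇f = (10u - v - 2w, -u + 8v + 2w, -2u + 2v + 10w)
(u₁, v₁, w₁) = (4, 1, -2) − 0.1·(43, 0, -26) = (-0.3, 1, 0.6)
(u₂, v₂, w₂) = (-0.3, 1, 0.6) − 0.1·(-5.2, 9.5, 8.6) = (0.22, 0.05, -0.26)
(u₃, v₃, w₃) = (0.22, 0.05, -0.26) − 0.1·(2.67, -0.34, -2.94) = (-0.047, 0.084, 0.034)

(-0.047, 0.084, 0.034)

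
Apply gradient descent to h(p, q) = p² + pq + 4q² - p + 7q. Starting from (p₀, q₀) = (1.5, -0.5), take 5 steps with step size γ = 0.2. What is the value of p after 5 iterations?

1.032

∇h = (2p + q - 1, p + 8q + 7)
(p₁, q₁) = (1.5, -0.5) − 0.2·(1.5, 4.5) = (1.2, -1.4)
(p₂, q₂) = (1.2, -1.4) − 0.2·(0, -3) = (1.2, -0.8)
(p₃, q₃) = (1.2, -0.8) − 0.2·(0.6, 1.8) = (1.08, -1.16)
(p₄, q₄) = (1.08, -1.16) − 0.2·(0, -1.2) = (1.08, -0.92)
(p₅, q₅) = (1.08, -0.92) − 0.2·(0.24, 0.72) = (1.032, -1.064)
p = 1.032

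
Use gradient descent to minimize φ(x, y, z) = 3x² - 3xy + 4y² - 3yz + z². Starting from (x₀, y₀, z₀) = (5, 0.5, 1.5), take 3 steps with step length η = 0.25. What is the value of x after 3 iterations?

-6.015625

∇φ = (6x - 3y, -3x + 8y - 3z, -3y + 2z)
(x₁, y₁, z₁) = (5, 0.5, 1.5) − 0.25·(28.5, -15.5, 1.5) = (-2.125, 4.375, 1.125)
(x₂, y₂, z₂) = (-2.125, 4.375, 1.125) − 0.25·(-25.875, 38, -10.875) = (4.34375, -5.125, 3.84375)
(x₃, y₃, z₃) = (4.34375, -5.125, 3.84375) − 0.25·(41.4375, -65.5625, 23.0625) = (-6.015625, 11.265625, -1.921875)
x = -6.015625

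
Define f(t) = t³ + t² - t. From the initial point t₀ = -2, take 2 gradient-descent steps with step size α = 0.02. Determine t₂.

f′(t) = 3t² + 2t - 1
t₁ = -2 − 0.02·7 = -2.14
t₂ = -2.14 − 0.02·8.4588 = -2.309176

-2.309176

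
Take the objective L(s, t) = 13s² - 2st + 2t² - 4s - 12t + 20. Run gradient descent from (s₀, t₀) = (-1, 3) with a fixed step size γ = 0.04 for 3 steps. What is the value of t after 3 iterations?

∇L = (26s - 2t - 4, -2s + 4t - 12)
Step 1: at (-1, 3), ∇L = (-36, 2) → (-1, 3) − 0.04·(-36, 2) = (0.44, 2.92)
Step 2: at (0.44, 2.92), ∇L = (1.6, -1.2) → (0.44, 2.92) − 0.04·(1.6, -1.2) = (0.376, 2.968)
Step 3: at (0.376, 2.968), ∇L = (-0.16, -0.88) → (0.376, 2.968) − 0.04·(-0.16, -0.88) = (0.3824, 3.0032)
t = 3.0032

3.0032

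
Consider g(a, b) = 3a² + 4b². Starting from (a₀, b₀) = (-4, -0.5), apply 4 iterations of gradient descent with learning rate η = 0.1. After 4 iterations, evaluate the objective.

∇g = (6a, 8b)
(a₁, b₁) = (-4, -0.5) − 0.1·(-24, -4) = (-1.6, -0.1)
(a₂, b₂) = (-1.6, -0.1) − 0.1·(-9.6, -0.8) = (-0.64, -0.02)
(a₃, b₃) = (-0.64, -0.02) − 0.1·(-3.84, -0.16) = (-0.256, -0.004)
(a₄, b₄) = (-0.256, -0.004) − 0.1·(-1.536, -0.032) = (-0.1024, -0.0008)
g(-0.1024, -0.0008) = 0.03145984

0.03145984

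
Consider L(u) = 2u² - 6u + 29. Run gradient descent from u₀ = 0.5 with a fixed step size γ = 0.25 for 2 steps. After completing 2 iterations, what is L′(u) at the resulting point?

0

L′(u) = 4u - 6
u₁ = 0.5 − 0.25·(-4) = 1.5
u₂ = 1.5 − 0.25·0 = 1.5
L′(u) at (1.5) = 0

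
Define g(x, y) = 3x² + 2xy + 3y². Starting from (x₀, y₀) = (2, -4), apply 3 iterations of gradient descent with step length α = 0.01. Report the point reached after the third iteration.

∇g = (6x + 2y, 2x + 6y)
(x₁, y₁) = (2, -4) − 0.01·(4, -20) = (1.96, -3.8)
(x₂, y₂) = (1.96, -3.8) − 0.01·(4.16, -18.88) = (1.9184, -3.6112)
(x₃, y₃) = (1.9184, -3.6112) − 0.01·(4.288, -17.8304) = (1.87552, -3.432896)

(1.87552, -3.432896)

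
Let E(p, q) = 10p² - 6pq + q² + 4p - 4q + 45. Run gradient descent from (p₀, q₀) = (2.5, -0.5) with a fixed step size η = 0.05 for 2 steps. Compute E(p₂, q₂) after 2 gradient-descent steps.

43.105525

∇E = (20p - 6q + 4, -6p + 2q - 4)
(p₁, q₁) = (2.5, -0.5) − 0.05·(57, -20) = (-0.35, 0.5)
(p₂, q₂) = (-0.35, 0.5) − 0.05·(-6, -0.9) = (-0.05, 0.545)
E(-0.05, 0.545) = 43.105525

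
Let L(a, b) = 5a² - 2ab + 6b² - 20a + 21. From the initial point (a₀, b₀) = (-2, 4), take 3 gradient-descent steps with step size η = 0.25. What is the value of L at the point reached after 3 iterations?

27658.3125

∇L = (10a - 2b - 20, -2a + 12b)
Step 1: at (-2, 4), ∇L = (-48, 52) → (-2, 4) − 0.25·(-48, 52) = (10, -9)
Step 2: at (10, -9), ∇L = (98, -128) → (10, -9) − 0.25·(98, -128) = (-14.5, 23)
Step 3: at (-14.5, 23), ∇L = (-211, 305) → (-14.5, 23) − 0.25·(-211, 305) = (38.25, -53.25)
L(38.25, -53.25) = 27658.3125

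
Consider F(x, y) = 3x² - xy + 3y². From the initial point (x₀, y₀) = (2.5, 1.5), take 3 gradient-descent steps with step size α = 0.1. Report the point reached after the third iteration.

(0.2635, 0.2365)

∇F = (6x - y, -x + 6y)
(x₁, y₁) = (2.5, 1.5) − 0.1·(13.5, 6.5) = (1.15, 0.85)
(x₂, y₂) = (1.15, 0.85) − 0.1·(6.05, 3.95) = (0.545, 0.455)
(x₃, y₃) = (0.545, 0.455) − 0.1·(2.815, 2.185) = (0.2635, 0.2365)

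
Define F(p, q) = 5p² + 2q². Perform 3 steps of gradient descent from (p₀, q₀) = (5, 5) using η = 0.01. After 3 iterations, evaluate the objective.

∇F = (10p, 4q)
Step 1: at (5, 5), ∇F = (50, 20) → (5, 5) − 0.01·(50, 20) = (4.5, 4.8)
Step 2: at (4.5, 4.8), ∇F = (45, 19.2) → (4.5, 4.8) − 0.01·(45, 19.2) = (4.05, 4.608)
Step 3: at (4.05, 4.608), ∇F = (40.5, 18.432) → (4.05, 4.608) − 0.01·(40.5, 18.432) = (3.645, 4.42368)
F(3.645, 4.42368) = 105.5680144848

105.5680144848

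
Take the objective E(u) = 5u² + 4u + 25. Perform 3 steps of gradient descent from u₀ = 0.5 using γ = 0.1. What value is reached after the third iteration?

-0.4

E′(u) = 10u + 4
Step 1: E′(0.5) = 9; u₁ = 0.5 − 0.1·9 = -0.4
Step 2: E′(-0.4) = 0; u₂ = -0.4 − 0.1·0 = -0.4
Step 3: E′(-0.4) = 0; u₃ = -0.4 − 0.1·0 = -0.4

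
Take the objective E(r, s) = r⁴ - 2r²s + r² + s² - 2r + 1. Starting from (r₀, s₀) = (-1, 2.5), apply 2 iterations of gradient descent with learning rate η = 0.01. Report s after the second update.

∇E = (4r³ - 4rs + 2r - 2, -2r² + 2s)
(r₁, s₁) = (-1, 2.5) − 0.01·(2, 3) = (-1.02, 2.47)
(r₂, s₂) = (-1.02, 2.47) − 0.01·(1.792768, 2.8592) = (-1.03792768, 2.441408)
s = 2.441408

2.441408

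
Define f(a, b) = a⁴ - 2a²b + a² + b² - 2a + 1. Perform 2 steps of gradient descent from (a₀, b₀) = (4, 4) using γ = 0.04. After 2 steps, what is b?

∇f = (4a³ - 4ab + 2a - 2, -2a² + 2b)
(a₁, b₁) = (4, 4) − 0.04·(198, -24) = (-3.92, 4.96)
(a₂, b₂) = (-3.92, 4.96) − 0.04·(-173.012352, -20.8128) = (3.00049408, 5.792512)
b = 5.792512

5.792512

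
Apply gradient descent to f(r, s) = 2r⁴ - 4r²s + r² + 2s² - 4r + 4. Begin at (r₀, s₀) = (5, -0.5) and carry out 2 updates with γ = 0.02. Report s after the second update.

∇f = (8r³ - 8rs + 2r - 4, -4r² + 4s)
(r₁, s₁) = (5, -0.5) − 0.02·(1026, -102) = (-15.52, 1.54)
(r₂, s₂) = (-15.52, 1.54) − 0.02·(-29750.302464, -957.3216) = (579.48604928, 20.686432)
s = 20.686432

20.686432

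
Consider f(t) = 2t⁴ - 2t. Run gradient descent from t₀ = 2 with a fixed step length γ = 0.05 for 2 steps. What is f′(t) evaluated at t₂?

-2.817925022208

f′(t) = 8t³ - 2
Step 1: f′(2) = 62; t₁ = 2 − 0.05·62 = -1.1
Step 2: f′(-1.1) = -12.648; t₂ = -1.1 − 0.05·(-12.648) = -0.4676
f′(t) at (-0.4676) = -2.817925022208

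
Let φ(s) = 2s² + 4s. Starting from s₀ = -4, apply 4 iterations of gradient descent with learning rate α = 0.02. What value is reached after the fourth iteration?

φ′(s) = 4s + 4
Step 1: φ′(-4) = -12; s₁ = -4 − 0.02·(-12) = -3.76
Step 2: φ′(-3.76) = -11.04; s₂ = -3.76 − 0.02·(-11.04) = -3.5392
Step 3: φ′(-3.5392) = -10.1568; s₃ = -3.5392 − 0.02·(-10.1568) = -3.336064
Step 4: φ′(-3.336064) = -9.344256; s₄ = -3.336064 − 0.02·(-9.344256) = -3.14917888

-3.14917888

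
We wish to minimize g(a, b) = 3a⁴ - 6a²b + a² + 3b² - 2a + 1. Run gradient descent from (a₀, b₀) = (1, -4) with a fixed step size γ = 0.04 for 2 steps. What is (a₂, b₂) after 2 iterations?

∇g = (12a³ - 12ab + 2a - 2, -6a² + 6b)
Step 1: at (1, -4), ∇g = (60, -30) → (1, -4) − 0.04·(60, -30) = (-1.4, -2.8)
Step 2: at (-1.4, -2.8), ∇g = (-84.768, -28.56) → (-1.4, -2.8) − 0.04·(-84.768, -28.56) = (1.99072, -1.6576)

(1.99072, -1.6576)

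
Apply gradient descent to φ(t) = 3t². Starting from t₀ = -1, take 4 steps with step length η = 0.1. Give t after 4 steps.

-0.0256

φ′(t) = 6t
Step 1: φ′(-1) = -6; t₁ = -1 − 0.1·(-6) = -0.4
Step 2: φ′(-0.4) = -2.4; t₂ = -0.4 − 0.1·(-2.4) = -0.16
Step 3: φ′(-0.16) = -0.96; t₃ = -0.16 − 0.1·(-0.96) = -0.064
Step 4: φ′(-0.064) = -0.384; t₄ = -0.064 − 0.1·(-0.384) = -0.0256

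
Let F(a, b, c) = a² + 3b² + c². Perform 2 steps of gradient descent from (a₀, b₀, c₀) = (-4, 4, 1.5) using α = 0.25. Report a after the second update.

∇F = (2a, 6b, 2c)
Step 1: at (-4, 4, 1.5), ∇F = (-8, 24, 3) → (-4, 4, 1.5) − 0.25·(-8, 24, 3) = (-2, -2, 0.75)
Step 2: at (-2, -2, 0.75), ∇F = (-4, -12, 1.5) → (-2, -2, 0.75) − 0.25·(-4, -12, 1.5) = (-1, 1, 0.375)
a = -1

-1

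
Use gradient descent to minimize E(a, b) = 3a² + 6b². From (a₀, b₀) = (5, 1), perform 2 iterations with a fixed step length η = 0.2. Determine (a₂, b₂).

(0.2, 1.96)

∇E = (6a, 12b)
(a₁, b₁) = (5, 1) − 0.2·(30, 12) = (-1, -1.4)
(a₂, b₂) = (-1, -1.4) − 0.2·(-6, -16.8) = (0.2, 1.96)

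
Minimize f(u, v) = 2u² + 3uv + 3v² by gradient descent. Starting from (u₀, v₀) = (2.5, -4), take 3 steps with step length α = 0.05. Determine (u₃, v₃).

(2.436875, -2.2121875)

∇f = (4u + 3v, 3u + 6v)
Step 1: at (2.5, -4), ∇f = (-2, -16.5) → (2.5, -4) − 0.05·(-2, -16.5) = (2.6, -3.175)
Step 2: at (2.6, -3.175), ∇f = (0.875, -11.25) → (2.6, -3.175) − 0.05·(0.875, -11.25) = (2.55625, -2.6125)
Step 3: at (2.55625, -2.6125), ∇f = (2.3875, -8.00625) → (2.55625, -2.6125) − 0.05·(2.3875, -8.00625) = (2.436875, -2.2121875)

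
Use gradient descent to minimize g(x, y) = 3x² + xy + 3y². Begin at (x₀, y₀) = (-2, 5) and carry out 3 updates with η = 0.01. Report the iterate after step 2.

(-1.8614, 4.4561)

∇g = (6x + y, x + 6y)
Step 1: at (-2, 5), ∇g = (-7, 28) → (-2, 5) − 0.01·(-7, 28) = (-1.93, 4.72)
Step 2: at (-1.93, 4.72), ∇g = (-6.86, 26.39) → (-1.93, 4.72) − 0.01·(-6.86, 26.39) = (-1.8614, 4.4561)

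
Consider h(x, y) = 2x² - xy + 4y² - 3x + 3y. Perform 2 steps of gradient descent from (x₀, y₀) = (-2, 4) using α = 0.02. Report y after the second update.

∇h = (4x - y - 3, -x + 8y + 3)
Step 1: at (-2, 4), ∇h = (-15, 37) → (-2, 4) − 0.02·(-15, 37) = (-1.7, 3.26)
Step 2: at (-1.7, 3.26), ∇h = (-13.06, 30.78) → (-1.7, 3.26) − 0.02·(-13.06, 30.78) = (-1.4388, 2.6444)
y = 2.6444

2.6444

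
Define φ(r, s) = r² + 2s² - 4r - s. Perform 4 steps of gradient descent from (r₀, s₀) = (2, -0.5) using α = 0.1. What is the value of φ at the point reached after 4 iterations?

-4.10610432

∇φ = (2r - 4, 4s - 1)
(r₁, s₁) = (2, -0.5) − 0.1·(0, -3) = (2, -0.2)
(r₂, s₂) = (2, -0.2) − 0.1·(0, -1.8) = (2, -0.02)
(r₃, s₃) = (2, -0.02) − 0.1·(0, -1.08) = (2, 0.088)
(r₄, s₄) = (2, 0.088) − 0.1·(0, -0.648) = (2, 0.1528)
φ(2, 0.1528) = -4.10610432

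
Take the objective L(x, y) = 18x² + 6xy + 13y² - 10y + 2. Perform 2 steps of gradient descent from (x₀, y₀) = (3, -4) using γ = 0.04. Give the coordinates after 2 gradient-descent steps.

(0.1968, 0.4928)

∇L = (36x + 6y, 6x + 26y - 10)
(x₁, y₁) = (3, -4) − 0.04·(84, -96) = (-0.36, -0.16)
(x₂, y₂) = (-0.36, -0.16) − 0.04·(-13.92, -16.32) = (0.1968, 0.4928)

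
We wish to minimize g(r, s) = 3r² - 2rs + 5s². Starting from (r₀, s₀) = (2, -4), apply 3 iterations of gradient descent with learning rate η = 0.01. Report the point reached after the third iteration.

∇g = (6r - 2s, -2r + 10s)
(r₁, s₁) = (2, -4) − 0.01·(20, -44) = (1.8, -3.56)
(r₂, s₂) = (1.8, -3.56) − 0.01·(17.92, -39.2) = (1.6208, -3.168)
(r₃, s₃) = (1.6208, -3.168) − 0.01·(16.0608, -34.9216) = (1.460192, -2.818784)

(1.460192, -2.818784)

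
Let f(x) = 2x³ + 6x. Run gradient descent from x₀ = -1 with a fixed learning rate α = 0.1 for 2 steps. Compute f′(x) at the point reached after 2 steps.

201.213696

f′(x) = 6x² + 6
Step 1: f′(-1) = 12; x₁ = -1 − 0.1·12 = -2.2
Step 2: f′(-2.2) = 35.04; x₂ = -2.2 − 0.1·35.04 = -5.704
f′(x) at (-5.704) = 201.213696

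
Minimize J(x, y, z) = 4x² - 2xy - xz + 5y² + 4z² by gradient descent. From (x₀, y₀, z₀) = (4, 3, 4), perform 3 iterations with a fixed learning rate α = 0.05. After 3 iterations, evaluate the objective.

∇J = (8x - 2y - z, -2x + 10y, -x + 8z)
(x₁, y₁, z₁) = (4, 3, 4) − 0.05·(22, 22, 28) = (2.9, 1.9, 2.6)
(x₂, y₂, z₂) = (2.9, 1.9, 2.6) − 0.05·(16.8, 13.2, 17.9) = (2.06, 1.24, 1.705)
(x₃, y₃, z₃) = (2.06, 1.24, 1.705) − 0.05·(12.295, 8.28, 11.58) = (1.44525, 0.826, 1.126)
J(1.44525, 0.826, 1.126) = 12.82296975

12.82296975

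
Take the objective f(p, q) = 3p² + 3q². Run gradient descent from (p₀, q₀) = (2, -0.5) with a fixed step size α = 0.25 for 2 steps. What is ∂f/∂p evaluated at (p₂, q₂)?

∇f = (6p, 6q)
Step 1: at (2, -0.5), ∇f = (12, -3) → (2, -0.5) − 0.25·(12, -3) = (-1, 0.25)
Step 2: at (-1, 0.25), ∇f = (-6, 1.5) → (-1, 0.25) − 0.25·(-6, 1.5) = (0.5, -0.125)
∂f/∂p at (0.5, -0.125) = 3

3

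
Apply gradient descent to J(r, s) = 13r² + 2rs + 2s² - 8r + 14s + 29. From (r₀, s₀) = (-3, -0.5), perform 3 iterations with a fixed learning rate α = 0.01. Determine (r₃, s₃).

(-1.0062, -0.7199)

∇J = (26r + 2s - 8, 2r + 4s + 14)
Step 1: at (-3, -0.5), ∇J = (-87, 6) → (-3, -0.5) − 0.01·(-87, 6) = (-2.13, -0.56)
Step 2: at (-2.13, -0.56), ∇J = (-64.5, 7.5) → (-2.13, -0.56) − 0.01·(-64.5, 7.5) = (-1.485, -0.635)
Step 3: at (-1.485, -0.635), ∇J = (-47.88, 8.49) → (-1.485, -0.635) − 0.01·(-47.88, 8.49) = (-1.0062, -0.7199)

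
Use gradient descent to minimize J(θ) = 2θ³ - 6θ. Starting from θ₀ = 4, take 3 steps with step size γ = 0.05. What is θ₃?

0.0023125

J′(θ) = 6θ² - 6
Step 1: J′(4) = 90; θ₁ = 4 − 0.05·90 = -0.5
Step 2: J′(-0.5) = -4.5; θ₂ = -0.5 − 0.05·(-4.5) = -0.275
Step 3: J′(-0.275) = -5.54625; θ₃ = -0.275 − 0.05·(-5.54625) = 0.0023125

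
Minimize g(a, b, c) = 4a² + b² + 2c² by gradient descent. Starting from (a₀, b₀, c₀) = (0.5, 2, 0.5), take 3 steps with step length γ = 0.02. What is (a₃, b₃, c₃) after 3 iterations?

(0.296352, 1.769472, 0.389344)

∇g = (8a, 2b, 4c)
Step 1: at (0.5, 2, 0.5), ∇g = (4, 4, 2) → (0.5, 2, 0.5) − 0.02·(4, 4, 2) = (0.42, 1.92, 0.46)
Step 2: at (0.42, 1.92, 0.46), ∇g = (3.36, 3.84, 1.84) → (0.42, 1.92, 0.46) − 0.02·(3.36, 3.84, 1.84) = (0.3528, 1.8432, 0.4232)
Step 3: at (0.3528, 1.8432, 0.4232), ∇g = (2.8224, 3.6864, 1.6928) → (0.3528, 1.8432, 0.4232) − 0.02·(2.8224, 3.6864, 1.6928) = (0.296352, 1.769472, 0.389344)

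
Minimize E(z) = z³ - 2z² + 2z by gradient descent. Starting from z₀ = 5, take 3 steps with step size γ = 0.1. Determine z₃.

E′(z) = 3z² - 4z + 2
Step 1: E′(5) = 57; z₁ = 5 − 0.1·57 = -0.7
Step 2: E′(-0.7) = 6.27; z₂ = -0.7 − 0.1·6.27 = -1.327
Step 3: E′(-1.327) = 12.590787; z₃ = -1.327 − 0.1·12.590787 = -2.5860787

-2.5860787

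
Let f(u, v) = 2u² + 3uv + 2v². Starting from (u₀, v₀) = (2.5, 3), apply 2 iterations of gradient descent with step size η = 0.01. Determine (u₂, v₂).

(2.13345, 2.6235)

∇f = (4u + 3v, 3u + 4v)
Step 1: at (2.5, 3), ∇f = (19, 19.5) → (2.5, 3) − 0.01·(19, 19.5) = (2.31, 2.805)
Step 2: at (2.31, 2.805), ∇f = (17.655, 18.15) → (2.31, 2.805) − 0.01·(17.655, 18.15) = (2.13345, 2.6235)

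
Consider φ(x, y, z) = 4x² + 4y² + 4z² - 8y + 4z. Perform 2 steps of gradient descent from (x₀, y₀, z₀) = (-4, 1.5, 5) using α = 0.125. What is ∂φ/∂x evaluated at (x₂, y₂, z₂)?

∇φ = (8x, 8y - 8, 8z + 4)
(x₁, y₁, z₁) = (-4, 1.5, 5) − 0.125·(-32, 4, 44) = (0, 1, -0.5)
(x₂, y₂, z₂) = (0, 1, -0.5) − 0.125·(0, 0, 0) = (0, 1, -0.5)
∂φ/∂x at (0, 1, -0.5) = 0

0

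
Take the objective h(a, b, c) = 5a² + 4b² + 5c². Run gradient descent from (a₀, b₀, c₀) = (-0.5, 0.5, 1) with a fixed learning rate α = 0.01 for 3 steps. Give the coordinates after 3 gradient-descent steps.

∇h = (10a, 8b, 10c)
Step 1: at (-0.5, 0.5, 1), ∇h = (-5, 4, 10) → (-0.5, 0.5, 1) − 0.01·(-5, 4, 10) = (-0.45, 0.46, 0.9)
Step 2: at (-0.45, 0.46, 0.9), ∇h = (-4.5, 3.68, 9) → (-0.45, 0.46, 0.9) − 0.01·(-4.5, 3.68, 9) = (-0.405, 0.4232, 0.81)
Step 3: at (-0.405, 0.4232, 0.81), ∇h = (-4.05, 3.3856, 8.1) → (-0.405, 0.4232, 0.81) − 0.01·(-4.05, 3.3856, 8.1) = (-0.3645, 0.389344, 0.729)

(-0.3645, 0.389344, 0.729)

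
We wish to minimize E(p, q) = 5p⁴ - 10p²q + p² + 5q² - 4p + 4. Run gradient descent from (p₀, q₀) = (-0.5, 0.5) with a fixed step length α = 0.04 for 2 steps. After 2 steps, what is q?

∇E = (20p³ - 20pq + 2p - 4, -10p² + 10q)
(p₁, q₁) = (-0.5, 0.5) − 0.04·(-2.5, 2.5) = (-0.4, 0.4)
(p₂, q₂) = (-0.4, 0.4) − 0.04·(-2.88, 2.4) = (-0.2848, 0.304)
q = 0.304

0.304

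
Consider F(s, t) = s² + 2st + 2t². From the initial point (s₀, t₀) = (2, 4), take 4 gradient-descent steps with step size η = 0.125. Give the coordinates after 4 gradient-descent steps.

(-0.1953125, 0.1953125)

∇F = (2s + 2t, 2s + 4t)
Step 1: at (2, 4), ∇F = (12, 20) → (2, 4) − 0.125·(12, 20) = (0.5, 1.5)
Step 2: at (0.5, 1.5), ∇F = (4, 7) → (0.5, 1.5) − 0.125·(4, 7) = (0, 0.625)
Step 3: at (0, 0.625), ∇F = (1.25, 2.5) → (0, 0.625) − 0.125·(1.25, 2.5) = (-0.15625, 0.3125)
Step 4: at (-0.15625, 0.3125), ∇F = (0.3125, 0.9375) → (-0.15625, 0.3125) − 0.125·(0.3125, 0.9375) = (-0.1953125, 0.1953125)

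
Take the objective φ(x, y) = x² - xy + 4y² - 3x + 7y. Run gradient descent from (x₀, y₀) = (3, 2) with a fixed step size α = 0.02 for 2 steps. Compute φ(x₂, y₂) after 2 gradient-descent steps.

11.3614096

∇φ = (2x - y - 3, -x + 8y + 7)
Step 1: at (3, 2), ∇φ = (1, 20) → (3, 2) − 0.02·(1, 20) = (2.98, 1.6)
Step 2: at (2.98, 1.6), ∇φ = (1.36, 16.82) → (2.98, 1.6) − 0.02·(1.36, 16.82) = (2.9528, 1.2636)
φ(2.9528, 1.2636) = 11.3614096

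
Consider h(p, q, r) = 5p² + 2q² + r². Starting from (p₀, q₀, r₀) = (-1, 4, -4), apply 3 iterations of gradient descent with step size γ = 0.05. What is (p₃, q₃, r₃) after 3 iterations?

∇h = (10p, 4q, 2r)
Step 1: at (-1, 4, -4), ∇h = (-10, 16, -8) → (-1, 4, -4) − 0.05·(-10, 16, -8) = (-0.5, 3.2, -3.6)
Step 2: at (-0.5, 3.2, -3.6), ∇h = (-5, 12.8, -7.2) → (-0.5, 3.2, -3.6) − 0.05·(-5, 12.8, -7.2) = (-0.25, 2.56, -3.24)
Step 3: at (-0.25, 2.56, -3.24), ∇h = (-2.5, 10.24, -6.48) → (-0.25, 2.56, -3.24) − 0.05·(-2.5, 10.24, -6.48) = (-0.125, 2.048, -2.916)

(-0.125, 2.048, -2.916)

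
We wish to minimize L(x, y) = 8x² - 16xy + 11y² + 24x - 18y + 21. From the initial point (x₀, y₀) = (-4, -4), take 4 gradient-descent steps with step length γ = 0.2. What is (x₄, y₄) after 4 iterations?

(1157.3696, -1398.7648)

∇L = (16x - 16y + 24, -16x + 22y - 18)
(x₁, y₁) = (-4, -4) − 0.2·(24, -42) = (-8.8, 4.4)
(x₂, y₂) = (-8.8, 4.4) − 0.2·(-187.2, 219.6) = (28.64, -39.52)
(x₃, y₃) = (28.64, -39.52) − 0.2·(1114.56, -1345.68) = (-194.272, 229.616)
(x₄, y₄) = (-194.272, 229.616) − 0.2·(-6758.208, 8141.904) = (1157.3696, -1398.7648)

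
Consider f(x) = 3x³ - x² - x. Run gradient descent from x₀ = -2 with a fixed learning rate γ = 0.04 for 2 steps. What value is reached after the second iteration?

-8.367296

f′(x) = 9x² - 2x - 1
Step 1: f′(-2) = 39; x₁ = -2 − 0.04·39 = -3.56
Step 2: f′(-3.56) = 120.1824; x₂ = -3.56 − 0.04·120.1824 = -8.367296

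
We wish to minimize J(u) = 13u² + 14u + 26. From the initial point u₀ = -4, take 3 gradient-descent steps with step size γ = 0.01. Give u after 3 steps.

-1.94116

J′(u) = 26u + 14
Step 1: J′(-4) = -90; u₁ = -4 − 0.01·(-90) = -3.1
Step 2: J′(-3.1) = -66.6; u₂ = -3.1 − 0.01·(-66.6) = -2.434
Step 3: J′(-2.434) = -49.284; u₃ = -2.434 − 0.01·(-49.284) = -1.94116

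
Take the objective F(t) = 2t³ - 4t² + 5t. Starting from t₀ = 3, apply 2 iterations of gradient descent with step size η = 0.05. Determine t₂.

F′(t) = 6t² - 8t + 5
t₁ = 3 − 0.05·35 = 1.25
t₂ = 1.25 − 0.05·4.375 = 1.03125

1.03125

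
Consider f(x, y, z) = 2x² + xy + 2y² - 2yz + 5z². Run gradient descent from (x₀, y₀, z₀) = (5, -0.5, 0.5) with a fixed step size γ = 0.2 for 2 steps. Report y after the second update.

-0.68

∇f = (4x + y, x + 4y - 2z, -2y + 10z)
(x₁, y₁, z₁) = (5, -0.5, 0.5) − 0.2·(19.5, 2, 6) = (1.1, -0.9, -0.7)
(x₂, y₂, z₂) = (1.1, -0.9, -0.7) − 0.2·(3.5, -1.1, -5.2) = (0.4, -0.68, 0.34)
y = -0.68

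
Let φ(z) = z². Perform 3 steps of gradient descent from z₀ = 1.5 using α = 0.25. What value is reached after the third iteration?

0.1875

φ′(z) = 2z
z₁ = 1.5 − 0.25·3 = 0.75
z₂ = 0.75 − 0.25·1.5 = 0.375
z₃ = 0.375 − 0.25·0.75 = 0.1875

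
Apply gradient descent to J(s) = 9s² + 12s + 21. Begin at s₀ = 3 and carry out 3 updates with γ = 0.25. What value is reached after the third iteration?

-157.875

J′(s) = 18s + 12
Step 1: J′(3) = 66; s₁ = 3 − 0.25·66 = -13.5
Step 2: J′(-13.5) = -231; s₂ = -13.5 − 0.25·(-231) = 44.25
Step 3: J′(44.25) = 808.5; s₃ = 44.25 − 0.25·808.5 = -157.875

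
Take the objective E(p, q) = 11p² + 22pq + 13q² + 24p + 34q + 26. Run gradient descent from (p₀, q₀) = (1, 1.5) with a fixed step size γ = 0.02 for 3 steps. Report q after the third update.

∇E = (22p + 22q + 24, 22p + 26q + 34)
Step 1: at (1, 1.5), ∇E = (79, 95) → (1, 1.5) − 0.02·(79, 95) = (-0.58, -0.4)
Step 2: at (-0.58, -0.4), ∇E = (2.44, 10.84) → (-0.58, -0.4) − 0.02·(2.44, 10.84) = (-0.6288, -0.6168)
Step 3: at (-0.6288, -0.6168), ∇E = (-3.4032, 4.1296) → (-0.6288, -0.6168) − 0.02·(-3.4032, 4.1296) = (-0.560736, -0.699392)
q = -0.699392

-0.699392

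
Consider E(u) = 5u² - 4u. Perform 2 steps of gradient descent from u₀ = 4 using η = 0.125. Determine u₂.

0.625

E′(u) = 10u - 4
u₁ = 4 − 0.125·36 = -0.5
u₂ = -0.5 − 0.125·(-9) = 0.625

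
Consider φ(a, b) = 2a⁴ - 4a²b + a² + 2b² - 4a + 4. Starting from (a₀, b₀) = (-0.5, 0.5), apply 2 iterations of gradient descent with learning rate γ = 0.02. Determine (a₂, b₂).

∇φ = (8a³ - 8ab + 2a - 4, -4a² + 4b)
(a₁, b₁) = (-0.5, 0.5) − 0.02·(-4, 1) = (-0.42, 0.48)
(a₂, b₂) = (-0.42, 0.48) − 0.02·(-3.819904, 1.2144) = (-0.34360192, 0.455712)

(-0.34360192, 0.455712)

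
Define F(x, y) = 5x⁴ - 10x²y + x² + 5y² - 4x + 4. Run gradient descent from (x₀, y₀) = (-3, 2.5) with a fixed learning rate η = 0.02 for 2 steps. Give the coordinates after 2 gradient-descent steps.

(-37.52, 8.04)

∇F = (20x³ - 20xy + 2x - 4, -10x² + 10y)
Step 1: at (-3, 2.5), ∇F = (-400, -65) → (-3, 2.5) − 0.02·(-400, -65) = (5, 3.8)
Step 2: at (5, 3.8), ∇F = (2126, -212) → (5, 3.8) − 0.02·(2126, -212) = (-37.52, 8.04)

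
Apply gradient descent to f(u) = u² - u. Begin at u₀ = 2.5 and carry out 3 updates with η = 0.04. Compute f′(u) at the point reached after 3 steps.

f′(u) = 2u - 1
u₁ = 2.5 − 0.04·4 = 2.34
u₂ = 2.34 − 0.04·3.68 = 2.1928
u₃ = 2.1928 − 0.04·3.3856 = 2.057376
f′(u) at (2.057376) = 3.114752

3.114752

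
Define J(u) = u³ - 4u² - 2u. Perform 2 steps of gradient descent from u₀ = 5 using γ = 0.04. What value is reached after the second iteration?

J′(u) = 3u² - 8u - 2
u₁ = 5 − 0.04·33 = 3.68
u₂ = 3.68 − 0.04·9.1872 = 3.312512

3.312512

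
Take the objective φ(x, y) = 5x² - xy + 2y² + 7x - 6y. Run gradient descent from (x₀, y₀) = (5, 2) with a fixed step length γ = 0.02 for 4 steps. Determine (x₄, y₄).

(1.75718256, 2.10405104)

∇φ = (10x - y + 7, -x + 4y - 6)
Step 1: at (5, 2), ∇φ = (55, -3) → (5, 2) − 0.02·(55, -3) = (3.9, 2.06)
Step 2: at (3.9, 2.06), ∇φ = (43.94, -1.66) → (3.9, 2.06) − 0.02·(43.94, -1.66) = (3.0212, 2.0932)
Step 3: at (3.0212, 2.0932), ∇φ = (35.1188, -0.6484) → (3.0212, 2.0932) − 0.02·(35.1188, -0.6484) = (2.318824, 2.106168)
Step 4: at (2.318824, 2.106168), ∇φ = (28.082072, 0.105848) → (2.318824, 2.106168) − 0.02·(28.082072, 0.105848) = (1.75718256, 2.10405104)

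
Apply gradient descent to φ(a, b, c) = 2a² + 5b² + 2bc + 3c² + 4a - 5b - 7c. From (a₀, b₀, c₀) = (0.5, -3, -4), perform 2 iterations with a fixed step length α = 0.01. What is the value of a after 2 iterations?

0.3824

∇φ = (4a + 4, 10b + 2c - 5, 2b + 6c - 7)
(a₁, b₁, c₁) = (0.5, -3, -4) − 0.01·(6, -43, -37) = (0.44, -2.57, -3.63)
(a₂, b₂, c₂) = (0.44, -2.57, -3.63) − 0.01·(5.76, -37.96, -33.92) = (0.3824, -2.1904, -3.2908)
a = 0.3824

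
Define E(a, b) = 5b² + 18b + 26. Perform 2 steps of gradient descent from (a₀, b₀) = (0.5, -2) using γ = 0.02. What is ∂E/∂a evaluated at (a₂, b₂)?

0

∇E = (0, 10b + 18)
(a₁, b₁) = (0.5, -2) − 0.02·(0, -2) = (0.5, -1.96)
(a₂, b₂) = (0.5, -1.96) − 0.02·(0, -1.6) = (0.5, -1.928)
∂E/∂a at (0.5, -1.928) = 0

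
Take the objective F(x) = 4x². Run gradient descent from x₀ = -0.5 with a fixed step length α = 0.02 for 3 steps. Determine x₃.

-0.296352

F′(x) = 8x
x₁ = -0.5 − 0.02·(-4) = -0.42
x₂ = -0.42 − 0.02·(-3.36) = -0.3528
x₃ = -0.3528 − 0.02·(-2.8224) = -0.296352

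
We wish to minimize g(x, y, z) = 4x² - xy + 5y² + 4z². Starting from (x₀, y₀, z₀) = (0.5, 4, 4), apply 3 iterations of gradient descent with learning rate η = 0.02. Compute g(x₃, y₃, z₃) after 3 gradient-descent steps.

43.841234870288

∇g = (8x - y, -x + 10y, 8z)
Step 1: at (0.5, 4, 4), ∇g = (0, 39.5, 32) → (0.5, 4, 4) − 0.02·(0, 39.5, 32) = (0.5, 3.21, 3.36)
Step 2: at (0.5, 3.21, 3.36), ∇g = (0.79, 31.6, 26.88) → (0.5, 3.21, 3.36) − 0.02·(0.79, 31.6, 26.88) = (0.4842, 2.578, 2.8224)
Step 3: at (0.4842, 2.578, 2.8224), ∇g = (1.2956, 25.2958, 22.5792) → (0.4842, 2.578, 2.8224) − 0.02·(1.2956, 25.2958, 22.5792) = (0.458288, 2.072084, 2.370816)
g(0.458288, 2.072084, 2.370816) = 43.841234870288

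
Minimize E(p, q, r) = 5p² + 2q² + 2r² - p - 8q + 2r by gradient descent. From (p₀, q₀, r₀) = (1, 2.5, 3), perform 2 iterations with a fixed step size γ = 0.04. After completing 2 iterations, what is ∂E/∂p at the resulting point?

3.24

∇E = (10p - 1, 4q - 8, 4r + 2)
Step 1: at (1, 2.5, 3), ∇E = (9, 2, 14) → (1, 2.5, 3) − 0.04·(9, 2, 14) = (0.64, 2.42, 2.44)
Step 2: at (0.64, 2.42, 2.44), ∇E = (5.4, 1.68, 11.76) → (0.64, 2.42, 2.44) − 0.04·(5.4, 1.68, 11.76) = (0.424, 2.3528, 1.9696)
∂E/∂p at (0.424, 2.3528, 1.9696) = 3.24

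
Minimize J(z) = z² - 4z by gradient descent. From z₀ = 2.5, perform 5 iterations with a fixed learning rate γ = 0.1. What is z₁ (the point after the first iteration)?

J′(z) = 2z - 4
z₁ = 2.5 − 0.1·1 = 2.4

2.4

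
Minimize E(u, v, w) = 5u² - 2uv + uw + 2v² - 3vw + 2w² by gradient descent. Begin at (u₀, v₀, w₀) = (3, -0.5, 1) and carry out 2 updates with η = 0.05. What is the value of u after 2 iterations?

0.67625

∇E = (10u - 2v + w, -2u + 4v - 3w, u - 3v + 4w)
Step 1: at (3, -0.5, 1), ∇E = (32, -11, 8.5) → (3, -0.5, 1) − 0.05·(32, -11, 8.5) = (1.4, 0.05, 0.575)
Step 2: at (1.4, 0.05, 0.575), ∇E = (14.475, -4.325, 3.55) → (1.4, 0.05, 0.575) − 0.05·(14.475, -4.325, 3.55) = (0.67625, 0.26625, 0.3975)
u = 0.67625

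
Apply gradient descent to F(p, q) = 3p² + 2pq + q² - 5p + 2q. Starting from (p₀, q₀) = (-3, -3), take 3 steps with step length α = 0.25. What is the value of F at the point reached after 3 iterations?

1.640625

∇F = (6p + 2q - 5, 2p + 2q + 2)
Step 1: at (-3, -3), ∇F = (-29, -10) → (-3, -3) − 0.25·(-29, -10) = (4.25, -0.5)
Step 2: at (4.25, -0.5), ∇F = (19.5, 9.5) → (4.25, -0.5) − 0.25·(19.5, 9.5) = (-0.625, -2.875)
Step 3: at (-0.625, -2.875), ∇F = (-14.5, -5) → (-0.625, -2.875) − 0.25·(-14.5, -5) = (3, -1.625)
F(3, -1.625) = 1.640625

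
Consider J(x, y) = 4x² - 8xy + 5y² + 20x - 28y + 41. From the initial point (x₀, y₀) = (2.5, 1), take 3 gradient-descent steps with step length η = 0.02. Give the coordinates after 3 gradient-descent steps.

∇J = (8x - 8y + 20, -8x + 10y - 28)
Step 1: at (2.5, 1), ∇J = (32, -38) → (2.5, 1) − 0.02·(32, -38) = (1.86, 1.76)
Step 2: at (1.86, 1.76), ∇J = (20.8, -25.28) → (1.86, 1.76) − 0.02·(20.8, -25.28) = (1.444, 2.2656)
Step 3: at (1.444, 2.2656), ∇J = (13.4272, -16.896) → (1.444, 2.2656) − 0.02·(13.4272, -16.896) = (1.175456, 2.60352)

(1.175456, 2.60352)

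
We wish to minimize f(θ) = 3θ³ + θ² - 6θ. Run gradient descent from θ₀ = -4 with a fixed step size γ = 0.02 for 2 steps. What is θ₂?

f′(θ) = 9θ² + 2θ - 6
Step 1: f′(-4) = 130; θ₁ = -4 − 0.02·130 = -6.6
Step 2: f′(-6.6) = 372.84; θ₂ = -6.6 − 0.02·372.84 = -14.0568

-14.0568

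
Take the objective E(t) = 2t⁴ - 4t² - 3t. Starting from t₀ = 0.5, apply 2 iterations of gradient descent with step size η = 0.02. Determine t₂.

E′(t) = 8t³ - 8t - 3
t₁ = 0.5 − 0.02·(-6) = 0.62
t₂ = 0.62 − 0.02·(-6.053376) = 0.74106752

0.74106752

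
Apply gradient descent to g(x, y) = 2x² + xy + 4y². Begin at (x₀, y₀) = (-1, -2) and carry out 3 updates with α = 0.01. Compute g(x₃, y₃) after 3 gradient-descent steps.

12.03958839925

∇g = (4x + y, x + 8y)
Step 1: at (-1, -2), ∇g = (-6, -17) → (-1, -2) − 0.01·(-6, -17) = (-0.94, -1.83)
Step 2: at (-0.94, -1.83), ∇g = (-5.59, -15.58) → (-0.94, -1.83) − 0.01·(-5.59, -15.58) = (-0.8841, -1.6742)
Step 3: at (-0.8841, -1.6742), ∇g = (-5.2106, -14.2777) → (-0.8841, -1.6742) − 0.01·(-5.2106, -14.2777) = (-0.831994, -1.531423)
g(-0.831994, -1.531423) = 12.03958839925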